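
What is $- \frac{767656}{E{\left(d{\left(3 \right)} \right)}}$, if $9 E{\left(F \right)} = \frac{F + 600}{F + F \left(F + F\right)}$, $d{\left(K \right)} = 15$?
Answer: $- \frac{214176024}{41} \approx -5.2238 \cdot 10^{6}$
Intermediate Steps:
$E{\left(F \right)} = \frac{600 + F}{9 \left(F + 2 F^{2}\right)}$ ($E{\left(F \right)} = \frac{\left(F + 600\right) \frac{1}{F + F \left(F + F\right)}}{9} = \frac{\left(600 + F\right) \frac{1}{F + F 2 F}}{9} = \frac{\left(600 + F\right) \frac{1}{F + 2 F^{2}}}{9} = \frac{\frac{1}{F + 2 F^{2}} \left(600 + F\right)}{9} = \frac{600 + F}{9 \left(F + 2 F^{2}\right)}$)
$- \frac{767656}{E{\left(d{\left(3 \right)} \right)}} = - \frac{767656}{\frac{1}{9} \cdot \frac{1}{15} \frac{1}{1 + 2 \cdot 15} \left(600 + 15\right)} = - \frac{767656}{\frac{1}{9} \cdot \frac{1}{15} \frac{1}{1 + 30} \cdot 615} = - \frac{767656}{\frac{1}{9} \cdot \frac{1}{15} \cdot \frac{1}{31} \cdot 615} = - \frac{767656}{\frac{41}{279}} = \left(-767656\right) \frac{279}{41} = - \frac{214176024}{41}$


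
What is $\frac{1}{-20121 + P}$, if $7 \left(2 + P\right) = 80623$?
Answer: $- \frac{7}{60238} \approx -0.00011621$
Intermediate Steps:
$P = \frac{80609}{7}$ ($P = -2 + \frac{1}{7} \cdot 80623 = -2 + \frac{80623}{7} = \frac{80609}{7} \approx 11516.0$)
$\frac{1}{-20121 + P} = \frac{1}{-20121 + \frac{80609}{7}} = \frac{1}{- \frac{60238}{7}} = - \frac{7}{60238}$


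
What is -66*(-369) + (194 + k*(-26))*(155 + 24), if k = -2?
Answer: 68388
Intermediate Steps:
-66*(-369) + (194 + k*(-26))*(155 + 24) = -66*(-369) + (194 - 2*(-26))*(155 + 24) = 24354 + (194 + 52)*179 = 24354 + 246*179 = 24354 + 44034 = 68388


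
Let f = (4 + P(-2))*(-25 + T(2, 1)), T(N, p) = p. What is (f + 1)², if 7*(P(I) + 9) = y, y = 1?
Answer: 677329/49 ≈ 13823.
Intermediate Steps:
P(I) = -62/7 (P(I) = -9 + (⅐)*1 = -9 + ⅐ = -62/7)
f = 816/7 (f = (4 - 62/7)*(-25 + 1) = -34/7*(-24) = 816/7 ≈ 116.57)
(f + 1)² = (816/7 + 1)² = (823/7)² = 677329/49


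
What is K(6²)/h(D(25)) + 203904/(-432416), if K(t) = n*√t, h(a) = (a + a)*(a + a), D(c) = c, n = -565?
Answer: -6173907/3378250 ≈ -1.8275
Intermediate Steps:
h(a) = 4*a² (h(a) = (2*a)*(2*a) = 4*a²)
K(t) = -565*√t
K(6²)/h(D(25)) + 203904/(-432416) = (-565*√(6²))/((4*25²)) + 203904/(-432416) = (-565*√36)/((4*625)) + 203904*(-1/432416) = -565*6/2500 - 6372/13513 = -3390*1/2500 - 6372/13513 = -339/250 - 6372/13513 = -6173907/3378250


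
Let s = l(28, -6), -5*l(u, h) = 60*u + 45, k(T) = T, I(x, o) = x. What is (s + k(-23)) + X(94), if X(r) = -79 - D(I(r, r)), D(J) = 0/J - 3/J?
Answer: -42015/94 ≈ -446.97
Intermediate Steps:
D(J) = -3/J (D(J) = 0 - 3/J = -3/J)
l(u, h) = -9 - 12*u (l(u, h) = -(60*u + 45)/5 = -(45 + 60*u)/5 = -9 - 12*u)
X(r) = -79 + 3/r (X(r) = -79 - (-3)/r = -79 + 3/r)
s = -345 (s = -9 - 12*28 = -9 - 336 = -345)
(s + k(-23)) + X(94) = (-345 - 23) + (-79 + 3/94) = -368 + (-79 + 3*(1/94)) = -368 + (-79 + 3/94) = -368 - 7423/94 = -42015/94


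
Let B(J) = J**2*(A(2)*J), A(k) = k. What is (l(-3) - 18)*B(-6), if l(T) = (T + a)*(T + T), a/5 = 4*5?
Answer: 259200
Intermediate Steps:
a = 100 (a = 5*(4*5) = 5*20 = 100)
l(T) = 2*T*(100 + T) (l(T) = (T + 100)*(T + T) = (100 + T)*(2*T) = 2*T*(100 + T))
B(J) = 2*J**3 (B(J) = J**2*(2*J) = 2*J**3)
(l(-3) - 18)*B(-6) = (2*(-3)*(100 - 3) - 18)*(2*(-6)**3) = (2*(-3)*97 - 18)*(2*(-216)) = (-582 - 18)*(-432) = -600*(-432) = 259200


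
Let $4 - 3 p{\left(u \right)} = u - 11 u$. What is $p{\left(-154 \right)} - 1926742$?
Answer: $-1927254$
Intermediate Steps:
$p{\left(u \right)} = \frac{4}{3} + \frac{10 u}{3}$ ($p{\left(u \right)} = \frac{4}{3} - \frac{u - 11 u}{3} = \frac{4}{3} - \frac{\left(-10\right) u}{3} = \frac{4}{3} + \frac{10 u}{3}$)
$p{\left(-154 \right)} - 1926742 = \left(\frac{4}{3} + \frac{10}{3} \left(-154\right)\right) - 1926742 = \left(\frac{4}{3} - \frac{1540}{3}\right) - 1926742 = -512 - 1926742 = -1927254$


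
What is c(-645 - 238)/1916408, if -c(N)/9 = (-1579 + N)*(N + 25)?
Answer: -365607/36854 ≈ -9.9204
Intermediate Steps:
c(N) = -9*(-1579 + N)*(25 + N) (c(N) = -9*(-1579 + N)*(N + 25) = -9*(-1579 + N)*(25 + N))
c(-645 - 238)/1916408 = (355275 - 9*(-645 - 238)² + 13986*(-645 - 238))/1916408 = (355275 - 9*(-883)² + 13986*(-883))*(1/1916408) = (355275 - 9*779689 - 12349638)*(1/1916408) = (355275 - 7017201 - 12349638)*(1/1916408) = -19011564*1/1916408 = -365607/36854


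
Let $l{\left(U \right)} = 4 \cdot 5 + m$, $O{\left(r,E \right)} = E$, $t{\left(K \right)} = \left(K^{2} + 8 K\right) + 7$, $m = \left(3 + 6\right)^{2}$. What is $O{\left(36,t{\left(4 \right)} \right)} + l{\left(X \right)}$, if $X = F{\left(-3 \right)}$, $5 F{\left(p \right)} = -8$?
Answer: $156$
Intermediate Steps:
$m = 81$ ($m = 9^{2} = 81$)
$F{\left(p \right)} = - \frac{8}{5}$ ($F{\left(p \right)} = \frac{1}{5} \left(-8\right) = - \frac{8}{5}$)
$t{\left(K \right)} = 7 + K^{2} + 8 K$
$X = - \frac{8}{5} \approx -1.6$
$l{\left(U \right)} = 101$ ($l{\left(U \right)} = 4 \cdot 5 + 81 = 20 + 81 = 101$)
$O{\left(36,t{\left(4 \right)} \right)} + l{\left(X \right)} = \left(7 + 4^{2} + 8 \cdot 4\right) + 101 = \left(7 + 16 + 32\right) + 101 = 55 + 101 = 156$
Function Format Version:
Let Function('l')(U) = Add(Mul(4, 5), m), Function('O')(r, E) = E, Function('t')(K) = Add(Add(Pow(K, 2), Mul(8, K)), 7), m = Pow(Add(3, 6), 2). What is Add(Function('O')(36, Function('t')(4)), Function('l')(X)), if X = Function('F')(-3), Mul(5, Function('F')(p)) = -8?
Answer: 156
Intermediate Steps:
m = 81 (m = Pow(9, 2) = 81)
Function('F')(p) = Rational(-8, 5) (Function('F')(p) = Mul(Rational(1, 5), -8) = Rational(-8, 5))
Function('t')(K) = Add(7, Pow(K, 2), Mul(8, K))
X = Rational(-8, 5) ≈ -1.6000
Function('l')(U) = 101 (Function('l')(U) = Add(Mul(4, 5), 81) = Add(20, 81) = 101)
Add(Function('O')(36, Function('t')(4)), Function('l')(X)) = Add(Add(7, Pow(4, 2), Mul(8, 4)), 101) = Add(Add(7, 16, 32), 101) = Add(55, 101) = 156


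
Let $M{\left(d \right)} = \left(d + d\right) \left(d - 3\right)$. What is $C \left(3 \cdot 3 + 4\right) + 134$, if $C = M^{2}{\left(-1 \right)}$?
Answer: $966$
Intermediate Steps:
$M{\left(d \right)} = 2 d \left(-3 + d\right)$
$C = 64$ ($C = \left(2 \left(-1\right) \left(-3 - 1\right)\right)^{2} = \left(2 \left(-1\right) \left(-4\right)\right)^{2} = 8^{2} = 64$)
$C \left(3 \cdot 3 + 4\right) + 134 = 64 \left(3 \cdot 3 + 4\right) + 134 = 64 \left(9 + 4\right) + 134 = 64 \cdot 13 + 134 = 832 + 134 = 966$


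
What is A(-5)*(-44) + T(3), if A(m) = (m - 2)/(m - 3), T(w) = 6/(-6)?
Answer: -79/2 ≈ -39.500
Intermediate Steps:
T(w) = -1 (T(w) = 6*(-1/6) = -1)
A(m) = (-2 + m)/(-3 + m)
A(-5)*(-44) + T(3) = ((-2 - 5)/(-3 - 5))*(-44) - 1 = (-7/(-8))*(-44) - 1 = -1/8*(-7)*(-44) - 1 = (7/8)*(-44) - 1 = -77/2 - 1 = -79/2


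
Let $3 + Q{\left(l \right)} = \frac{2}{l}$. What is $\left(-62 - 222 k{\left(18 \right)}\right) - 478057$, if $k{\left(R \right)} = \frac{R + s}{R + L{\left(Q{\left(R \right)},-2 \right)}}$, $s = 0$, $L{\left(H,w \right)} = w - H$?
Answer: $- \frac{40658097}{85} \approx -4.7833 \cdot 10^{5}$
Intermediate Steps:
$Q{\left(l \right)} = -3 + \frac{2}{l}$
$k{\left(R \right)} = \frac{R}{1 + R - \frac{2}{R}}$ ($k{\left(R \right)} = \frac{R + 0}{R - \left(-1 + \frac{2}{R}\right)} = \frac{R}{R + \left(-2 + \left(3 - \frac{2}{R}\right)\right)} = \frac{R}{R + \left(1 - \frac{2}{R}\right)} = \frac{R}{1 + R - \frac{2}{R}}$)
$\left(-62 - 222 k{\left(18 \right)}\right) - 478057 = \left(-62 - 222 \frac{18^{2}}{-2 + 18 \left(1 + 18\right)}\right) - 478057 = \left(-62 - 222 \frac{324}{-2 + 18 \cdot 19}\right) - 478057 = \left(-62 - 222 \frac{324}{-2 + 342}\right) - 478057 = \left(-62 - 222 \cdot \frac{324}{340}\right) - 478057 = \left(-62 - 222 \cdot 324 \cdot \frac{1}{340}\right) - 478057 = \left(-62 - \frac{17982}{85}\right) - 478057 = - \frac{23252}{85} - 478057 = - \frac{40658097}{85}$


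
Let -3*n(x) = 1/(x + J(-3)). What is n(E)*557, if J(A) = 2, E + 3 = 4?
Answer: -557/9 ≈ -61.889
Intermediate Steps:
E = 1 (E = -3 + 4 = 1)
n(x) = -1/(3*(2 + x)) (n(x) = -1/(3*(x + 2)) = -1/(3*(2 + x)))
n(E)*557 = -1/(6 + 3*1)*557 = -1/(6 + 3)*557 = -1/9*557 = -557/9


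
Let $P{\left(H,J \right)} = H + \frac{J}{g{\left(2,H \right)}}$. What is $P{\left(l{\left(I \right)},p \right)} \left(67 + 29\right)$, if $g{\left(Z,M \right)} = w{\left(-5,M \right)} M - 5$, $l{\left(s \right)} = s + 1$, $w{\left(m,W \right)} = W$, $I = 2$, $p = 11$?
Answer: $552$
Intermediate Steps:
$l{\left(s \right)} = 1 + s$
$g{\left(Z,M \right)} = -5 + M^{2}$ ($g{\left(Z,M \right)} = M M - 5 = M^{2} - 5 = -5 + M^{2}$)
$P{\left(H,J \right)} = H + \frac{J}{-5 + H^{2}}$
$P{\left(l{\left(I \right)},p \right)} \left(67 + 29\right) = \left(\left(1 + 2\right) + \frac{11}{-5 + \left(1 + 2\right)^{2}}\right) \left(67 + 29\right) = \left(3 + \frac{11}{-5 + 3^{2}}\right) 96 = \left(3 + \frac{11}{-5 + 9}\right) 96 = \left(3 + \frac{11}{4}\right) 96 = \frac{23}{4} \cdot 96 = 552$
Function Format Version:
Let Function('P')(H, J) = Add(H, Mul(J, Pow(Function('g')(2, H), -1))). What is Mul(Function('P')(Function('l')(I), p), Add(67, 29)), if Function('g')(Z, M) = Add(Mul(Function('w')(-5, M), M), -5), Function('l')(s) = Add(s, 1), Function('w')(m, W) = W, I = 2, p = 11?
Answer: 552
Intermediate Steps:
Function('l')(s) = Add(1, s)
Function('g')(Z, M) = Add(-5, Pow(M, 2)) (Function('g')(Z, M) = Add(Mul(M, M), -5) = Add(Pow(M, 2), -5) = Add(-5, Pow(M, 2)))
Function('P')(H, J) = Add(H, Mul(J, Pow(Add(-5, Pow(H, 2)), -1)))
Mul(Function('P')(Function('l')(I), p), Add(67, 29)) = Mul(Add(Add(1, 2), Mul(11, Pow(Add(-5, Pow(Add(1, 2), 2)), -1))), Add(67, 29)) = Mul(Add(3, Mul(11, Pow(Add(-5, Pow(3, 2)), -1))), 96) = Mul(Add(3, Mul(11, Pow(Add(-5, 9), -1))), 96) = Mul(Add(3, Mul(11, Pow(4, -1))), 96) = Mul(Add(3, Mul(11, Rational(1, 4))), 96) = Mul(Add(3, Rational(11, 4)), 96) = Mul(Rational(23, 4), 96) = 552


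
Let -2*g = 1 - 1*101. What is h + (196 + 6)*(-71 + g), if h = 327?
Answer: -3915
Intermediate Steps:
g = 50 (g = -(1 - 1*101)/2 = -(1 - 101)/2 = -½*(-100) = 50)
h + (196 + 6)*(-71 + g) = 327 + (196 + 6)*(-71 + 50) = 327 + 202*(-21) = 327 - 4242 = -3915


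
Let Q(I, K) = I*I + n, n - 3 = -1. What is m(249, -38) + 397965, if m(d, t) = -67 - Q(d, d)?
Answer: 335895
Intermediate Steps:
n = 2 (n = 3 - 1 = 2)
Q(I, K) = 2 + I**2 (Q(I, K) = I*I + 2 = I**2 + 2 = 2 + I**2)
m(d, t) = -69 - d**2 (m(d, t) = -67 - (2 + d**2) = -67 + (-2 - d**2) = -69 - d**2)
m(249, -38) + 397965 = (-69 - 1*249**2) + 397965 = (-69 - 1*62001) + 397965 = (-69 - 62001) + 397965 = -62070 + 397965 = 335895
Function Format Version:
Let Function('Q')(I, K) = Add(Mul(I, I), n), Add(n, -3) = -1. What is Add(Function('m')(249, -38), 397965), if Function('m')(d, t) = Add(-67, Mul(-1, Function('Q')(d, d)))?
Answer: 335895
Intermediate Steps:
n = 2 (n = Add(3, -1) = 2)
Function('Q')(I, K) = Add(2, Pow(I, 2)) (Function('Q')(I, K) = Add(Mul(I, I), 2) = Add(Pow(I, 2), 2) = Add(2, Pow(I, 2)))
Function('m')(d, t) = Add(-69, Mul(-1, Pow(d, 2))) (Function('m')(d, t) = Add(-67, Mul(-1, Add(2, Pow(d, 2)))) = Add(-67, Add(-2, Mul(-1, Pow(d, 2)))) = Add(-69, Mul(-1, Pow(d, 2))))
Add(Function('m')(249, -38), 397965) = Add(Add(-69, Mul(-1, Pow(249, 2))), 397965) = Add(Add(-69, Mul(-1, 62001)), 397965) = Add(Add(-69, -62001), 397965) = Add(-62070, 397965) = 335895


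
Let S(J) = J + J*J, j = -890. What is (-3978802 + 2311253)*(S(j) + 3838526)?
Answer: -7720311637064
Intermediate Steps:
S(J) = J + J²
(-3978802 + 2311253)*(S(j) + 3838526) = (-3978802 + 2311253)*(-890*(1 - 890) + 3838526) = -1667549*(-890*(-889) + 3838526) = -1667549*(791210 + 3838526) = -1667549*4629736 = -7720311637064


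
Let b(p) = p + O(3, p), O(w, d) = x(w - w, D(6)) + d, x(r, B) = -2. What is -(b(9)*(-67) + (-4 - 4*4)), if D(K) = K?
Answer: 1092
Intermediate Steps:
O(w, d) = -2 + d
b(p) = -2 + 2*p (b(p) = p + (-2 + p) = -2 + 2*p)
-(b(9)*(-67) + (-4 - 4*4)) = -((-2 + 2*9)*(-67) + (-4 - 4*4)) = -((-2 + 18)*(-67) + (-4 - 16)) = -(16*(-67) - 20) = -(-1072 - 20) = -1*(-1092) = 1092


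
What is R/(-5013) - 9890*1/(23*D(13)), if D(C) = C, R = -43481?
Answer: -1590337/65169 ≈ -24.403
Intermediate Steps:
R/(-5013) - 9890*1/(23*D(13)) = -43481/(-5013) - 9890/(13*23) = -43481*(-1/5013) - 9890/299 = 43481/5013 - 9890*1/299 = 43481/5013 - 430/13 = -1590337/65169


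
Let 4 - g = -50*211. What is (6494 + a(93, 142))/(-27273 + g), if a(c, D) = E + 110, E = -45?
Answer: -6559/16719 ≈ -0.39231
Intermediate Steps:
a(c, D) = 65 (a(c, D) = -45 + 110 = 65)
g = 10554 (g = 4 - (-50)*211 = 4 - 1*(-10550) = 4 + 10550 = 10554)
(6494 + a(93, 142))/(-27273 + g) = (6494 + 65)/(-27273 + 10554) = 6559/(-16719) = 6559*(-1/16719) = -6559/16719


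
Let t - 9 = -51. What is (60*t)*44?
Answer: -110880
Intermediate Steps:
t = -42 (t = 9 - 51 = -42)
(60*t)*44 = (60*(-42))*44 = -2520*44 = -110880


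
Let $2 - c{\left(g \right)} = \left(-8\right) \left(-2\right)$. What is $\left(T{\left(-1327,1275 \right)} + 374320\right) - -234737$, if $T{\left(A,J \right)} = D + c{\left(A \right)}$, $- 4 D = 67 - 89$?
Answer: $\frac{1218097}{2} \approx 6.0905 \cdot 10^{5}$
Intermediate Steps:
$D = \frac{11}{2}$ ($D = - \frac{67 - 89}{4} = \left(- \frac{1}{4}\right) \left(-22\right) = \frac{11}{2} \approx 5.5$)
$c{\left(g \right)} = -14$ ($c{\left(g \right)} = 2 - \left(-8\right) \left(-2\right) = 2 - 16 = -14$)
$T{\left(A,J \right)} = - \frac{17}{2}$ ($T{\left(A,J \right)} = \frac{11}{2} - 14 = - \frac{17}{2}$)
$\left(T{\left(-1327,1275 \right)} + 374320\right) - -234737 = \left(- \frac{17}{2} + 374320\right) - -234737 = \frac{748623}{2} + 234737 = \frac{1218097}{2}$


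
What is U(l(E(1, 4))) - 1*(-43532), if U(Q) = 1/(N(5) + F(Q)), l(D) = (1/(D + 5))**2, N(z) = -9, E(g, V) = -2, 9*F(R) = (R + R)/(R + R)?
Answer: 3482551/80 ≈ 43532.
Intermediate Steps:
F(R) = 1/9 (F(R) = ((R + R)/(R + R))/9 = ((2*R)/((2*R)))/9 = ((2*R)*(1/(2*R)))/9 = (1/9)*1 = 1/9)
l(D) = (5 + D)**(-2) (l(D) = (1/(5 + D))**2 = (5 + D)**(-2))
U(Q) = -9/80 (U(Q) = 1/(-9 + 1/9) = 1/(-80/9) = -9/80)
U(l(E(1, 4))) - 1*(-43532) = -9/80 - 1*(-43532) = -9/80 + 43532 = 3482551/80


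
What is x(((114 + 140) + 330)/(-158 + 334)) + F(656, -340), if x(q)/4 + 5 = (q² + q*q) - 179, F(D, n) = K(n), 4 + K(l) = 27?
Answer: -75615/121 ≈ -624.92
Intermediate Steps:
K(l) = 23 (K(l) = -4 + 27 = 23)
F(D, n) = 23
x(q) = -736 + 8*q² (x(q) = -20 + 4*((q² + q*q) - 179) = -20 + 4*((q² + q²) - 179) = -20 + 4*(2*q² - 179) = -20 + 4*(-179 + 2*q²) = -20 + (-716 + 8*q²) = -736 + 8*q²)
x(((114 + 140) + 330)/(-158 + 334)) + F(656, -340) = (-736 + 8*(((114 + 140) + 330)/(-158 + 334))²) + 23 = (-736 + 8*((254 + 330)/176)²) + 23 = (-736 + 8*(584*(1/176))²) + 23 = (-736 + 8*(73/22)²) + 23 = (-736 + 8*(5329/484)) + 23 = (-736 + 10658/121) + 23 = -78398/121 + 23 = -75615/121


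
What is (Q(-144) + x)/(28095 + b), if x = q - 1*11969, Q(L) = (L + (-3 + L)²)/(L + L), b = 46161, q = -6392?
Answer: -589937/2376192 ≈ -0.24827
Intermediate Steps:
Q(L) = (L + (-3 + L)²)/(2*L) (Q(L) = (L + (-3 + L)²)/((2*L)) = (L + (-3 + L)²)*(1/(2*L)) = (L + (-3 + L)²)/(2*L))
x = -18361 (x = -6392 - 1*11969 = -6392 - 11969 = -18361)
(Q(-144) + x)/(28095 + b) = ((½)*(-144 + (-3 - 144)²)/(-144) - 18361)/(28095 + 46161) = ((½)*(-1/144)*(-144 + (-147)²) - 18361)/74256 = ((½)*(-1/144)*(-144 + 21609) - 18361)*(1/74256) = ((½)*(-1/144)*21465 - 18361)*(1/74256) = (-2385/32 - 18361)*(1/74256) = -589937/32*1/74256 = -589937/2376192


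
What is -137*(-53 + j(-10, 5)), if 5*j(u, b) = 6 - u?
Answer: 34113/5 ≈ 6822.6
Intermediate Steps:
j(u, b) = 6/5 - u/5 (j(u, b) = (6 - u)/5 = 6/5 - u/5)
-137*(-53 + j(-10, 5)) = -137*(-53 + (6/5 - ⅕*(-10))) = -137*(-53 + (6/5 + 2)) = -137*(-53 + 16/5) = -137*(-249/5) = 34113/5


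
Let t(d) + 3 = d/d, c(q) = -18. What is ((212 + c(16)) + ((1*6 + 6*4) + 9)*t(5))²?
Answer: 13456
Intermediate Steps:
t(d) = -2 (t(d) = -3 + d/d = -3 + 1 = -2)
((212 + c(16)) + ((1*6 + 6*4) + 9)*t(5))² = ((212 - 18) + ((1*6 + 6*4) + 9)*(-2))² = (194 + ((6 + 24) + 9)*(-2))² = (194 + (30 + 9)*(-2))² = (194 + 39*(-2))² = (194 - 78)² = 116² = 13456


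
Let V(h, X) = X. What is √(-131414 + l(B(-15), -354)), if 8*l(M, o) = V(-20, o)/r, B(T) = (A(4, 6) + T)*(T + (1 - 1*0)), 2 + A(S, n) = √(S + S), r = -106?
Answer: I*√5906252054/212 ≈ 362.51*I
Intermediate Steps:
A(S, n) = -2 + √2*√S (A(S, n) = -2 + √(S + S) = -2 + √(2*S) = -2 + √2*√S)
B(T) = (1 + T)*(-2 + T + 2*√2) (B(T) = ((-2 + √2*√4) + T)*(T + (1 - 1*0)) = ((-2 + √2*2) + T)*(T + (1 + 0)) = ((-2 + 2*√2) + T)*(T + 1) = (-2 + T + 2*√2)*(1 + T) = (1 + T)*(-2 + T + 2*√2))
l(M, o) = -o/848 (l(M, o) = (o/(-106))/8 = (o*(-1/106))/8 = (-o/106)/8 = -o/848)
√(-131414 + l(B(-15), -354)) = √(-131414 - 1/848*(-354)) = √(-131414 + 177/424) = √(-55719359/424) = I*√5906252054/212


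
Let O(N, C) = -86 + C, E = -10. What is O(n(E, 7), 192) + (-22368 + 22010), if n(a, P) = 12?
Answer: -252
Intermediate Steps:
O(n(E, 7), 192) + (-22368 + 22010) = (-86 + 192) + (-22368 + 22010) = 106 - 358 = -252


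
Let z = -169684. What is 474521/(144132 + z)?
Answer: -474521/25552 ≈ -18.571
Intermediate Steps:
474521/(144132 + z) = 474521/(144132 - 169684) = 474521/(-25552) = 474521*(-1/25552) = -474521/25552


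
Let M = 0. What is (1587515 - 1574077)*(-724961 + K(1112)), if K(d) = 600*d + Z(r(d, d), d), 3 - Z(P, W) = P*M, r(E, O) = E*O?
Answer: -776152004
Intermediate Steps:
Z(P, W) = 3 (Z(P, W) = 3 - P*0 = 3 - 1*0 = 3 + 0 = 3)
K(d) = 3 + 600*d (K(d) = 600*d + 3 = 3 + 600*d)
(1587515 - 1574077)*(-724961 + K(1112)) = (1587515 - 1574077)*(-724961 + (3 + 600*1112)) = 13438*(-724961 + (3 + 667200)) = 13438*(-724961 + 667203) = 13438*(-57758) = -776152004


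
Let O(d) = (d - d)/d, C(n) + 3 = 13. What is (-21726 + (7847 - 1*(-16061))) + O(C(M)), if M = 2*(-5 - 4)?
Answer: 2182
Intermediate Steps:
M = -18 (M = 2*(-9) = -18)
C(n) = 10 (C(n) = -3 + 13 = 10)
O(d) = 0 (O(d) = 0/d = 0)
(-21726 + (7847 - 1*(-16061))) + O(C(M)) = (-21726 + (7847 - 1*(-16061))) + 0 = (-21726 + (7847 + 16061)) + 0 = (-21726 + 23908) + 0 = 2182 + 0 = 2182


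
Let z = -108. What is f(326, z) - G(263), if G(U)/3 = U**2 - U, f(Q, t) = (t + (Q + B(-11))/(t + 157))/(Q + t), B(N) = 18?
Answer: -1104083312/5341 ≈ -2.0672e+5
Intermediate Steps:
f(Q, t) = (t + (18 + Q)/(157 + t))/(Q + t) (f(Q, t) = (t + (Q + 18)/(t + 157))/(Q + t) = (t + (18 + Q)/(157 + t))/(Q + t))
G(U) = -3*U + 3*U**2 (G(U) = 3*(U**2 - U) = -3*U + 3*U**2)
f(326, z) - G(263) = (18 + 326 + (-108)**2 + 157*(-108))/((-108)**2 + 157*326 + 157*(-108) + 326*(-108)) - 3*263*(-1 + 263) = (18 + 326 + 11664 - 16956)/(11664 + 51182 - 16956 - 35208) - 3*263*262 = -4948/10682 - 1*206718 = (1/10682)*(-4948) - 206718 = -2474/5341 - 206718 = -1104083312/5341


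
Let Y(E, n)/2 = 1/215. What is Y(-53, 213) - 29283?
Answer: -6295843/215 ≈ -29283.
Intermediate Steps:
Y(E, n) = 2/215
Y(-53, 213) - 29283 = 2/215 - 29283 = -6295843/215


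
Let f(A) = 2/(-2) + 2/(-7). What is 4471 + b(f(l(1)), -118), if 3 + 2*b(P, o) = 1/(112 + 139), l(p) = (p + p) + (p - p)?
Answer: 1121845/251 ≈ 4469.5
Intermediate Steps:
l(p) = 2*p (l(p) = 2*p + 0 = 2*p)
f(A) = -9/7 (f(A) = 2*(-1/2) + 2*(-1/7) = -1 - 2/7 = -9/7)
b(P, o) = -376/251 (b(P, o) = -3/2 + 1/(2*(112 + 139)) = -3/2 + (1/2)/251 = -3/2 + (1/2)*(1/251) = -3/2 + 1/502 = -376/251)
4471 + b(f(l(1)), -118) = 4471 - 376/251 = 1121845/251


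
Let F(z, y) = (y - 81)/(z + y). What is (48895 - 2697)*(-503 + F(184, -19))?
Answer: -767764562/33 ≈ -2.3266e+7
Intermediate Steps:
F(z, y) = (-81 + y)/(y + z)
(48895 - 2697)*(-503 + F(184, -19)) = (48895 - 2697)*(-503 + (-81 - 19)/(-19 + 184)) = 46198*(-503 - 100/165) = 46198*(-503 + (1/165)*(-100)) = 46198*(-503 - 20/33) = 46198*(-16619/33) = -767764562/33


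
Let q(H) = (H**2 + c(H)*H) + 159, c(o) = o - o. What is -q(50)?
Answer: -2659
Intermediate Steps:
c(o) = 0
q(H) = 159 + H**2 (q(H) = (H**2 + 0*H) + 159 = (H**2 + 0) + 159 = H**2 + 159 = 159 + H**2)
-q(50) = -(159 + 50**2) = -(159 + 2500) = -1*2659 = -2659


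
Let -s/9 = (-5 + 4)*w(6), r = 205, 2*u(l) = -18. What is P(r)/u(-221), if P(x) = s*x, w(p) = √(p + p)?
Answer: -410*√3 ≈ -710.14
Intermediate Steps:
u(l) = -9 (u(l) = (½)*(-18) = -9)
w(p) = √2*√p (w(p) = √(2*p) = √2*√p)
s = 18*√3 (s = -9*(-5 + 4)*√2*√6 = -(-9)*2*√3 = -(-18)*√3 = 18*√3 ≈ 31.177)
P(x) = 18*x*√3 (P(x) = (18*√3)*x = 18*x*√3)
P(r)/u(-221) = (18*205*√3)/(-9) = (3690*√3)*(-⅑) = -410*√3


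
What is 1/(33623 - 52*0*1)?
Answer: 1/33623 ≈ 2.9742e-5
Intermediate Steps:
1/(33623 - 52*0*1) = 1/(33623 - 52*0) = 1/(33623 - 4*0) = 1/(33623 + 0) = 1/33623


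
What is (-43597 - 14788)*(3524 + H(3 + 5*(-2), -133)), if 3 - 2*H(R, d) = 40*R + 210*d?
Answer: -2058713485/2 ≈ -1.0294e+9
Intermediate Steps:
H(R, d) = 3/2 - 105*d - 20*R (H(R, d) = 3/2 - (40*R + 210*d)/2 = 3/2 + (-105*d - 20*R) = 3/2 - 105*d - 20*R)
(-43597 - 14788)*(3524 + H(3 + 5*(-2), -133)) = (-43597 - 14788)*(3524 + (3/2 - 105*(-133) - 20*(3 + 5*(-2)))) = -58385*(3524 + (3/2 + 13965 - 20*(3 - 10))) = -58385*(3524 + (3/2 + 13965 - 20*(-7))) = -58385*(3524 + (3/2 + 13965 + 140)) = -58385*(3524 + 28213/2) = -58385*35261/2 = -2058713485/2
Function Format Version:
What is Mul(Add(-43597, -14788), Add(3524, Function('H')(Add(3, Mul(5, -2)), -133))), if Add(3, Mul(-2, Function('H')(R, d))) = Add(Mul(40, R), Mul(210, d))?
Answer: Rational(-2058713485, 2) ≈ -1.0294e+9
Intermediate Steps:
Function('H')(R, d) = Add(Rational(3, 2), Mul(-105, d), Mul(-20, R)) (Function('H')(R, d) = Add(Rational(3, 2), Mul(Rational(-1, 2), Add(Mul(40, R), Mul(210, d)))) = Add(Rational(3, 2), Add(Mul(-105, d), Mul(-20, R))) = Add(Rational(3, 2), Mul(-105, d), Mul(-20, R)))
Mul(Add(-43597, -14788), Add(3524, Function('H')(Add(3, Mul(5, -2)), -133))) = Mul(Add(-43597, -14788), Add(3524, Add(Rational(3, 2), Mul(-105, -133), Mul(-20, Add(3, Mul(5, -2)))))) = Mul(-58385, Add(3524, Add(Rational(3, 2), 13965, Mul(-20, Add(3, -10))))) = Mul(-58385, Add(3524, Add(Rational(3, 2), 13965, Mul(-20, -7)))) = Mul(-58385, Add(3524, Add(Rational(3, 2), 13965, 140))) = Mul(-58385, Add(3524, Rational(28213, 2))) = Mul(-58385, Rational(35261, 2)) = Rational(-2058713485, 2)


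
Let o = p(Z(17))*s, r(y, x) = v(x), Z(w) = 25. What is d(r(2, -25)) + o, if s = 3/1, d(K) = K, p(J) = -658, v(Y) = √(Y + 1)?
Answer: -1974 + 2*I*√6 ≈ -1974.0 + 4.899*I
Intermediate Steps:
v(Y) = √(1 + Y)
r(y, x) = √(1 + x)
s = 3 (s = 3*1 = 3)
o = -1974 (o = -658*3 = -1974)
d(r(2, -25)) + o = √(1 - 25) - 1974 = √(-24) - 1974 = 2*I*√6 - 1974 = -1974 + 2*I*√6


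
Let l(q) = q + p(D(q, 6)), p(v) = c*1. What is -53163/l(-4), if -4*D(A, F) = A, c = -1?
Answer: 53163/5 ≈ 10633.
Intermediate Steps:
D(A, F) = -A/4
p(v) = -1 (p(v) = -1*1 = -1)
l(q) = -1 + q (l(q) = q - 1 = -1 + q)
-53163/l(-4) = -53163/(-1 - 4) = -53163/(-5) = -53163*(-⅕) = 53163/5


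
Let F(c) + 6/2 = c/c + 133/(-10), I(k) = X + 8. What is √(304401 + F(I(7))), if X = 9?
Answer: √30438570/10 ≈ 551.71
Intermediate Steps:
I(k) = 17 (I(k) = 9 + 8 = 17)
F(c) = -153/10 (F(c) = -3 + (c/c + 133/(-10)) = -3 + (1 + 133*(-⅒)) = -3 + (1 - 133/10) = -3 - 123/10 = -153/10)
√(304401 + F(I(7))) = √(304401 - 153/10) = √(3043857/10) = √30438570/10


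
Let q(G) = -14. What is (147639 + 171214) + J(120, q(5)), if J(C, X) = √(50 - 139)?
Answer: 318853 + I*√89 ≈ 3.1885e+5 + 9.434*I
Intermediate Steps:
J(C, X) = I*√89 (J(C, X) = √(-89) = I*√89)
(147639 + 171214) + J(120, q(5)) = (147639 + 171214) + I*√89 = 318853 + I*√89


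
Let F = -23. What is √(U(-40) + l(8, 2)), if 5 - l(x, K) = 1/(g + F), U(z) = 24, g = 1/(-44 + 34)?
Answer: √1549779/231 ≈ 5.3892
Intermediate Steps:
g = -⅒ (g = 1/(-10) = -⅒ ≈ -0.10000)
l(x, K) = 1165/231 (l(x, K) = 5 - 1/(-⅒ - 23) = 5 - 1/(-231/10) = 5 - 1*(-10/231) = 5 + 10/231 = 1165/231)
√(U(-40) + l(8, 2)) = √(24 + 1165/231) = √(6709/231) = √1549779/231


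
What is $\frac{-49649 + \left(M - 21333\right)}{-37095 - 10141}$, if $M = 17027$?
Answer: $\frac{53955}{47236} \approx 1.1422$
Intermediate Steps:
$\frac{-49649 + \left(M - 21333\right)}{-37095 - 10141} = \frac{-49649 + \left(17027 - 21333\right)}{-37095 - 10141} = \frac{-49649 - 4306}{-47236} = \left(-53955\right) \left(- \frac{1}{47236}\right) = \frac{53955}{47236}$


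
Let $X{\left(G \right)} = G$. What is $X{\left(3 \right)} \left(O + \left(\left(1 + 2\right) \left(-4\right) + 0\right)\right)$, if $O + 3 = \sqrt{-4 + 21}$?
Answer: $-45 + 3 \sqrt{17} \approx -32.631$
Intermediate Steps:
$O = -3 + \sqrt{17}$ ($O = -3 + \sqrt{-4 + 21} = -3 + \sqrt{17} \approx 1.1231$)
$X{\left(3 \right)} \left(O + \left(\left(1 + 2\right) \left(-4\right) + 0\right)\right) = 3 \left(\left(-3 + \sqrt{17}\right) + \left(\left(1 + 2\right) \left(-4\right) + 0\right)\right) = 3 \left(\left(-3 + \sqrt{17}\right) + \left(3 \left(-4\right) + 0\right)\right) = 3 \left(\left(-3 + \sqrt{17}\right) + \left(-12 + 0\right)\right) = 3 \left(\left(-3 + \sqrt{17}\right) - 12\right) = 3 \left(-15 + \sqrt{17}\right) = -45 + 3 \sqrt{17}$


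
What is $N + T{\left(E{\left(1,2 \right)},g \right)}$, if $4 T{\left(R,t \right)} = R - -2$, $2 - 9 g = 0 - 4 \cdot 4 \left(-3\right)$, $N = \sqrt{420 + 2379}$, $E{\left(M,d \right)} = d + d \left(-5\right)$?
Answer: $- \frac{3}{2} + 3 \sqrt{311} \approx 51.406$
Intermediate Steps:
$E{\left(M,d \right)} = - 4 d$ ($E{\left(M,d \right)} = d - 5 d = - 4 d$)
$N = 3 \sqrt{311}$ ($N = \sqrt{2799} = 3 \sqrt{311} \approx 52.906$)
$g = - \frac{46}{9}$ ($g = \frac{2}{9} - \frac{0 - 4 \cdot 4 \left(-3\right)}{9} = \frac{2}{9} - \frac{0 - -48}{9} = \frac{2}{9} - \frac{0 + 48}{9} = \frac{2}{9} - \frac{16}{3} = - \frac{46}{9} \approx -5.1111$)
$T{\left(R,t \right)} = \frac{1}{2} + \frac{R}{4}$ ($T{\left(R,t \right)} = \frac{R - -2}{4} = \frac{R + 2}{4} = \frac{2 + R}{4} = \frac{1}{2} + \frac{R}{4}$)
$N + T{\left(E{\left(1,2 \right)},g \right)} = 3 \sqrt{311} + \left(\frac{1}{2} + \frac{\left(-4\right) 2}{4}\right) = 3 \sqrt{311} + \left(\frac{1}{2} + \frac{1}{4} \left(-8\right)\right) = 3 \sqrt{311} + \left(\frac{1}{2} - 2\right) = 3 \sqrt{311} - \frac{3}{2} = - \frac{3}{2} + 3 \sqrt{311}$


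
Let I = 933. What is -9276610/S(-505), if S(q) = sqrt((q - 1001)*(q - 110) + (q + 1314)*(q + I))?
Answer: -4638305*sqrt(1272442)/636221 ≈ -8223.8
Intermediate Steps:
S(q) = sqrt((-1001 + q)*(-110 + q) + (933 + q)*(1314 + q)) (S(q) = sqrt((q - 1001)*(q - 110) + (q + 1314)*(q + 933)) = sqrt((-1001 + q)*(-110 + q) + (1314 + q)*(933 + q)) = sqrt((-1001 + q)*(-110 + q) + (933 + q)*(1314 + q)))
-9276610/S(-505) = -9276610/sqrt(1336072 + 2*(-505)**2 + 1136*(-505)) = -9276610/sqrt(1336072 + 2*255025 - 573680) = -9276610/sqrt(1336072 + 510050 - 573680) = -9276610*sqrt(1272442)/1272442 = -4638305*sqrt(1272442)/636221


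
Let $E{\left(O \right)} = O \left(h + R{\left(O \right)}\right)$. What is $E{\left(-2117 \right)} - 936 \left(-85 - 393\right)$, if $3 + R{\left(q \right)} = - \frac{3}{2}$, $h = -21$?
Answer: $\frac{1002783}{2} \approx 5.0139 \cdot 10^{5}$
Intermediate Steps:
$R{\left(q \right)} = - \frac{9}{2}$ ($R{\left(q \right)} = -3 - \frac{3}{2} = - \frac{9}{2}$)
$E{\left(O \right)} = - \frac{51 O}{2}$ ($E{\left(O \right)} = O \left(-21 - \frac{9}{2}\right) = O \left(- \frac{51}{2}\right) = - \frac{51 O}{2}$)
$E{\left(-2117 \right)} - 936 \left(-85 - 393\right) = \left(- \frac{51}{2}\right) \left(-2117\right) - 936 \left(-85 - 393\right) = \frac{107967}{2} - 936 \left(-478\right) = \frac{107967}{2} - -447408 = \frac{107967}{2} + 447408 = \frac{1002783}{2}$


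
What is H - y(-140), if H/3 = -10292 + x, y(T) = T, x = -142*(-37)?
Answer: -14974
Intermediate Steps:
x = 5254
H = -15114 (H = 3*(-10292 + 5254) = 3*(-5038) = -15114)
H - y(-140) = -15114 - 1*(-140) = -15114 + 140 = -14974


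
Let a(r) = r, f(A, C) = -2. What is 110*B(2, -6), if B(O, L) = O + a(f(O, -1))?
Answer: 0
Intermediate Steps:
B(O, L) = -2 + O (B(O, L) = O - 2 = -2 + O)
110*B(2, -6) = 110*(-2 + 2) = 110*0 = 0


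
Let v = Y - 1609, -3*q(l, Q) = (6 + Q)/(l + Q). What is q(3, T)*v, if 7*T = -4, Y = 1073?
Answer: 20368/51 ≈ 399.37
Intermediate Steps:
T = -4/7 (T = (1/7)*(-4) = -4/7 ≈ -0.57143)
q(l, Q) = -(6 + Q)/(3*(Q + l)) (q(l, Q) = -(6 + Q)/(3*(l + Q)) = -(6 + Q)/(3*(Q + l)))
v = -536 (v = 1073 - 1609 = -536)
q(3, T)*v = ((-2 - 1/3*(-4/7))/(-4/7 + 3))*(-536) = ((-2 + 4/21)/(17/7))*(-536) = ((7/17)*(-38/21))*(-536) = -38/51*(-536) = 20368/51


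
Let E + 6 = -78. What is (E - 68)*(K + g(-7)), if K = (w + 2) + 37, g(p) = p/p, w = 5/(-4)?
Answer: -5890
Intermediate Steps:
w = -5/4 (w = 5*(-¼) = -5/4 ≈ -1.2500)
E = -84 (E = -6 - 78 = -84)
g(p) = 1
K = 151/4 (K = (-5/4 + 2) + 37 = ¾ + 37 = 151/4 ≈ 37.750)
(E - 68)*(K + g(-7)) = (-84 - 68)*(151/4 + 1) = -152*155/4 = -5890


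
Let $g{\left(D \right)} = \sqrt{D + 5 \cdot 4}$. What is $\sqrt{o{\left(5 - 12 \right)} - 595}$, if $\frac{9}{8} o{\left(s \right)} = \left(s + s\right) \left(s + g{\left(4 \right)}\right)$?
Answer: $\frac{\sqrt{-4571 - 224 \sqrt{6}}}{3} \approx 23.851 i$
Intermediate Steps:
$g{\left(D \right)} = \sqrt{20 + D}$ ($g{\left(D \right)} = \sqrt{D + 20} = \sqrt{20 + D}$)
$o{\left(s \right)} = \frac{16 s \left(s + 2 \sqrt{6}\right)}{9}$ ($o{\left(s \right)} = \frac{8 \left(s + s\right) \left(s + \sqrt{20 + 4}\right)}{9} = \frac{8 \cdot 2 s \left(s + \sqrt{24}\right)}{9} = \frac{8 \cdot 2 s \left(s + 2 \sqrt{6}\right)}{9} = \frac{16 s \left(s + 2 \sqrt{6}\right)}{9}$)
$\sqrt{o{\left(5 - 12 \right)} - 595} = \sqrt{\frac{16 \left(5 - 12\right) \left(\left(5 - 12\right) + 2 \sqrt{6}\right)}{9} - 595} = \sqrt{\frac{16}{9} \left(-7\right) \left(-7 + 2 \sqrt{6}\right) - 595} = \sqrt{\left(\frac{784}{9} - \frac{224 \sqrt{6}}{9}\right) - 595} = \sqrt{- \frac{4571}{9} - \frac{224 \sqrt{6}}{9}}$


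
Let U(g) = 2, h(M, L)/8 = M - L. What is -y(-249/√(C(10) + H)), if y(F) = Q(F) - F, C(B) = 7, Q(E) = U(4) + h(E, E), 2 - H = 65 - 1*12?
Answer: -2 + 249*I*√11/22 ≈ -2.0 + 37.538*I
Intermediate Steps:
H = -51 (H = 2 - (65 - 1*12) = 2 - (65 - 12) = 2 - 1*53 = 2 - 53 = -51)
h(M, L) = -8*L + 8*M (h(M, L) = 8*(M - L) = -8*L + 8*M)
Q(E) = 2 (Q(E) = 2 + (-8*E + 8*E) = 2 + 0 = 2)
y(F) = 2 - F
-y(-249/√(C(10) + H)) = -(2 - (-249)/(√(7 - 51))) = -(2 - (-249)/(√(-44))) = -(2 - (-249)/(2*I*√11)) = -(2 - (-249)*(-I*√11/22)) = -(2 - 249*I*√11/22) = -2 + 249*I*√11/22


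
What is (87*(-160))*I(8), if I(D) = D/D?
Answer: -13920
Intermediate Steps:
I(D) = 1
(87*(-160))*I(8) = (87*(-160))*1 = -13920*1 = -13920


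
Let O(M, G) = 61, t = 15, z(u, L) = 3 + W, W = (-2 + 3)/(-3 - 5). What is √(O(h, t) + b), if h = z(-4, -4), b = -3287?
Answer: I*√3226 ≈ 56.798*I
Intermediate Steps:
W = -⅛ (W = 1/(-8) = 1*(-⅛) = -⅛ ≈ -0.12500)
z(u, L) = 23/8 (z(u, L) = 3 - ⅛ = 23/8)
h = 23/8 ≈ 2.8750
√(O(h, t) + b) = √(61 - 3287) = √(-3226) = I*√3226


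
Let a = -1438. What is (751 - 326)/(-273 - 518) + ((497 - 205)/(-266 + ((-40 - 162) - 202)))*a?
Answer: 165926493/264985 ≈ 626.17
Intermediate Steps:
(751 - 326)/(-273 - 518) + ((497 - 205)/(-266 + ((-40 - 162) - 202)))*a = (751 - 326)/(-273 - 518) + ((497 - 205)/(-266 + ((-40 - 162) - 202)))*(-1438) = 425/(-791) + (292/(-266 + (-202 - 202)))*(-1438) = 425*(-1/791) + (292/(-266 - 404))*(-1438) = -425/791 + (292/(-670))*(-1438) = -425/791 + (292*(-1/670))*(-1438) = -425/791 - 146/335*(-1438) = -425/791 + 209948/335 = 165926493/264985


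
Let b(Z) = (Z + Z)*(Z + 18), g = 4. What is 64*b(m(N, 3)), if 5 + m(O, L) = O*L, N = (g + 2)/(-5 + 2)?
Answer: -9856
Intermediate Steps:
N = -2 (N = (4 + 2)/(-5 + 2) = 6/(-3) = 6*(-1/3) = -2)
m(O, L) = -5 + L*O (m(O, L) = -5 + O*L = -5 + L*O)
b(Z) = 2*Z*(18 + Z) (b(Z) = (2*Z)*(18 + Z) = 2*Z*(18 + Z))
64*b(m(N, 3)) = 64*(2*(-5 + 3*(-2))*(18 + (-5 + 3*(-2)))) = 64*(2*(-5 - 6)*(18 + (-5 - 6))) = 64*(2*(-11)*(18 - 11)) = 64*(2*(-11)*7) = 64*(-154) = -9856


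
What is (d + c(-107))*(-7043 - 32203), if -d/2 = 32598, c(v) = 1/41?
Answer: 104905931610/41 ≈ 2.5587e+9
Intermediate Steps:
c(v) = 1/41
d = -65196 (d = -2*32598 = -65196)
(d + c(-107))*(-7043 - 32203) = (-65196 + 1/41)*(-7043 - 32203) = -2673035/41*(-39246) = 104905931610/41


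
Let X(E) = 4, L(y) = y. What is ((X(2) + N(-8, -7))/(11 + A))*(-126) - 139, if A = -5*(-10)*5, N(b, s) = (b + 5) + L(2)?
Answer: -4073/29 ≈ -140.45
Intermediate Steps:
N(b, s) = 7 + b (N(b, s) = (b + 5) + 2 = (5 + b) + 2 = 7 + b)
A = 250 (A = 50*5 = 250)
((X(2) + N(-8, -7))/(11 + A))*(-126) - 139 = ((4 + (7 - 8))/(11 + 250))*(-126) - 139 = ((4 - 1)/261)*(-126) - 139 = (3*(1/261))*(-126) - 139 = (1/87)*(-126) - 139 = -42/29 - 139 = -4073/29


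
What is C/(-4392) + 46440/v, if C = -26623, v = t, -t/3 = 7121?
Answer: 121594223/31275432 ≈ 3.8879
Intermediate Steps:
t = -21363 (t = -3*7121 = -21363)
v = -21363
C/(-4392) + 46440/v = -26623/(-4392) + 46440/(-21363) = -26623*(-1/4392) + 46440*(-1/21363) = 26623/4392 - 15480/7121 = 121594223/31275432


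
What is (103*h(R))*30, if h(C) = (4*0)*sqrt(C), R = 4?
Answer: 0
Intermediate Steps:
h(C) = 0 (h(C) = 0*sqrt(C) = 0)
(103*h(R))*30 = (103*0)*30 = 0*30 = 0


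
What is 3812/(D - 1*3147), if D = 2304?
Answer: -3812/843 ≈ -4.5219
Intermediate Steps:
3812/(D - 1*3147) = 3812/(2304 - 1*3147) = 3812/(2304 - 3147) = 3812/(-843) = 3812*(-1/843) = -3812/843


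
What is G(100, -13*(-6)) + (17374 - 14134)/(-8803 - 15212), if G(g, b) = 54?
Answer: 86238/1601 ≈ 53.865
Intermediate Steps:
G(100, -13*(-6)) + (17374 - 14134)/(-8803 - 15212) = 54 + (17374 - 14134)/(-8803 - 15212) = 54 + 3240/(-24015) = 54 + 3240*(-1/24015) = 54 - 216/1601 = 86238/1601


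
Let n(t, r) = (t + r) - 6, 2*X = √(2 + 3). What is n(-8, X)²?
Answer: (28 - √5)²/4 ≈ 165.95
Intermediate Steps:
X = √5/2 (X = √(2 + 3)/2 = √5/2 ≈ 1.1180)
n(t, r) = -6 + r + t (n(t, r) = (r + t) - 6 = -6 + r + t)
n(-8, X)² = (-6 + √5/2 - 8)² = (-14 + √5/2)²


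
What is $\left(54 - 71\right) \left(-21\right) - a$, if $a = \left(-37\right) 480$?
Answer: $18117$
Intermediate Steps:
$a = -17760$
$\left(54 - 71\right) \left(-21\right) - a = \left(54 - 71\right) \left(-21\right) - -17760 = \left(-17\right) \left(-21\right) + 17760 = 357 + 17760 = 18117$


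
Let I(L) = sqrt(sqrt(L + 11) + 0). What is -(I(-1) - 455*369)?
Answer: 167895 - 10**(1/4) ≈ 1.6789e+5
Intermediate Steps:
I(L) = (11 + L)**(1/4) (I(L) = sqrt(sqrt(11 + L) + 0) = sqrt(sqrt(11 + L)) = (11 + L)**(1/4))
-(I(-1) - 455*369) = -((11 - 1)**(1/4) - 455*369) = -(10**(1/4) - 167895) = -(-167895 + 10**(1/4)) = 167895 - 10**(1/4)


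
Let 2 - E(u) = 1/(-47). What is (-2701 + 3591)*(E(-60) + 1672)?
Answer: 70024310/47 ≈ 1.4899e+6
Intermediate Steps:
E(u) = 95/47 (E(u) = 2 - 1/(-47) = 2 - 1*(-1/47) = 2 + 1/47 = 95/47)
(-2701 + 3591)*(E(-60) + 1672) = (-2701 + 3591)*(95/47 + 1672) = 890*(78679/47) = 70024310/47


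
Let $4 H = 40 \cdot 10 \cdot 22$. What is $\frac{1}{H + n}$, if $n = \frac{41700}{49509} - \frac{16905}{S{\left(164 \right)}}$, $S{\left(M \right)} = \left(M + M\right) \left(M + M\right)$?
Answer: $\frac{1775458752}{3907225688785} \approx 0.0004544$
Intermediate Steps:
$S{\left(M \right)} = 4 M^{2}$ ($S{\left(M \right)} = 2 M 2 M = 4 M^{2}$)
$n = \frac{1216434385}{1775458752}$ ($n = \frac{41700}{49509} - \frac{16905}{4 \cdot 164^{2}} = 41700 \cdot \frac{1}{49509} - \frac{16905}{4 \cdot 26896} = \frac{13900}{16503} - \frac{16905}{107584} = \frac{1216434385}{1775458752} \approx 0.68514$)
$H = 2200$ ($H = \frac{40 \cdot 10 \cdot 22}{4} = \frac{400 \cdot 22}{4} = \frac{1}{4} \cdot 8800 = 2200$)
$\frac{1}{H + n} = \frac{1}{2200 + \frac{1216434385}{1775458752}} = \frac{1}{\frac{3907225688785}{1775458752}} = \frac{1775458752}{3907225688785}$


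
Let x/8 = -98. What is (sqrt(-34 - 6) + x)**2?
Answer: 614616 - 3136*I*sqrt(10) ≈ 6.1462e+5 - 9916.9*I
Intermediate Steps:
x = -784 (x = 8*(-98) = -784)
(sqrt(-34 - 6) + x)**2 = (sqrt(-34 - 6) - 784)**2 = (sqrt(-40) - 784)**2 = (2*I*sqrt(10) - 784)**2 = (-784 + 2*I*sqrt(10))**2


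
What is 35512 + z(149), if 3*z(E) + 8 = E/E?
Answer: 106529/3 ≈ 35510.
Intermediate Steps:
z(E) = -7/3 (z(E) = -8/3 + (E/E)/3 = -8/3 + (⅓)*1 = -8/3 + ⅓ = -7/3)
35512 + z(149) = 35512 - 7/3 = 106529/3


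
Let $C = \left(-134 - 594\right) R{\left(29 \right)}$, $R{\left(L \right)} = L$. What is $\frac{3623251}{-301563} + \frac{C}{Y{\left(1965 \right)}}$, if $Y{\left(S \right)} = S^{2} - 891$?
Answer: $- \frac{777406979105}{64674105669} \approx -12.02$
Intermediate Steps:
$Y{\left(S \right)} = -891 + S^{2}$ ($Y{\left(S \right)} = S^{2} - 891 = -891 + S^{2}$)
$C = -21112$ ($C = \left(-134 - 594\right) 29 = \left(-728\right) 29 = -21112$)
$\frac{3623251}{-301563} + \frac{C}{Y{\left(1965 \right)}} = \frac{3623251}{-301563} - \frac{21112}{-891 + 1965^{2}} = 3623251 \left(- \frac{1}{301563}\right) - \frac{21112}{-891 + 3861225} = - \frac{3623251}{301563} - \frac{21112}{3860334} = - \frac{3623251}{301563} - \frac{10556}{1930167} = - \frac{777406979105}{64674105669}$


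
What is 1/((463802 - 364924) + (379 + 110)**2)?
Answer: 1/337999 ≈ 2.9586e-6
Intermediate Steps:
1/((463802 - 364924) + (379 + 110)**2) = 1/(98878 + 489**2) = 1/(98878 + 239121) = 1/337999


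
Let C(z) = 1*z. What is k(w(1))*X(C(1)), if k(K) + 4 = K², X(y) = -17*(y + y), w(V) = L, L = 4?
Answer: -408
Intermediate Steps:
w(V) = 4
C(z) = z
X(y) = -34*y
k(K) = -4 + K²
k(w(1))*X(C(1)) = (-4 + 4²)*(-34*1) = (-4 + 16)*(-34) = 12*(-34) = -408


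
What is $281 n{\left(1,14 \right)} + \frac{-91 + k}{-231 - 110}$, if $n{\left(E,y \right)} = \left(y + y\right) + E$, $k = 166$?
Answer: $\frac{2778734}{341} \approx 8148.8$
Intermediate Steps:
$n{\left(E,y \right)} = E + 2 y$ ($n{\left(E,y \right)} = 2 y + E = E + 2 y$)
$281 n{\left(1,14 \right)} + \frac{-91 + k}{-231 - 110} = 281 \left(1 + 2 \cdot 14\right) + \frac{-91 + 166}{-231 - 110} = 281 \left(1 + 28\right) + \frac{75}{-341} = 281 \cdot 29 + 75 \left(- \frac{1}{341}\right) = 8149 - \frac{75}{341} = \frac{2778734}{341}$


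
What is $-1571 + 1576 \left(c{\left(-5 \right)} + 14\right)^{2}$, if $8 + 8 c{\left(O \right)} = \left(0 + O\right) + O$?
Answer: $\frac{432031}{2} \approx 2.1602 \cdot 10^{5}$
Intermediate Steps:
$c{\left(O \right)} = -1 + \frac{O}{4}$ ($c{\left(O \right)} = -1 + \frac{\left(0 + O\right) + O}{8} = -1 + \frac{O + O}{8} = -1 + \frac{2 O}{8} = -1 + \frac{O}{4}$)
$-1571 + 1576 \left(c{\left(-5 \right)} + 14\right)^{2} = -1571 + 1576 \left(\left(-1 + \frac{1}{4} \left(-5\right)\right) + 14\right)^{2} = -1571 + 1576 \left(\left(-1 - \frac{5}{4}\right) + 14\right)^{2} = -1571 + 1576 \left(- \frac{9}{4} + 14\right)^{2} = -1571 + 1576 \left(\frac{47}{4}\right)^{2} = -1571 + 1576 \cdot \frac{2209}{16} = -1571 + \frac{435173}{2} = \frac{432031}{2}$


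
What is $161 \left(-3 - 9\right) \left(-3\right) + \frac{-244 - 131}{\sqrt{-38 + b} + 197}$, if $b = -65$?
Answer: $\frac{225460077}{38912} + \frac{375 i \sqrt{103}}{38912} \approx 5794.1 + 0.097806 i$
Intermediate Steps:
$161 \left(-3 - 9\right) \left(-3\right) + \frac{-244 - 131}{\sqrt{-38 + b} + 197} = 161 \left(-3 - 9\right) \left(-3\right) + \frac{-244 - 131}{\sqrt{-38 - 65} + 197} = 161 \left(\left(-12\right) \left(-3\right)\right) - \frac{375}{\sqrt{-103} + 197} = 161 \cdot 36 - \frac{375}{i \sqrt{103} + 197} = 5796 - \frac{375}{197 + i \sqrt{103}}$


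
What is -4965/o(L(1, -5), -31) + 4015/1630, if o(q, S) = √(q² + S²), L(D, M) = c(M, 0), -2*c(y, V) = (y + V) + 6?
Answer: 803/326 - 1986*√3845/769 ≈ -157.68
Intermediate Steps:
c(y, V) = -3 - V/2 - y/2 (c(y, V) = -((y + V) + 6)/2 = -((V + y) + 6)/2 = -(6 + V + y)/2 = -3 - V/2 - y/2)
L(D, M) = -3 - M/2 (L(D, M) = -3 - ½*0 - M/2 = -3 + 0 - M/2 = -3 - M/2)
o(q, S) = √(S² + q²)
-4965/o(L(1, -5), -31) + 4015/1630 = -4965/√((-31)² + (-3 - ½*(-5))²) + 4015/1630 = -4965/√(961 + (-3 + 5/2)²) + 4015*(1/1630) = -4965/√(961 + (-½)²) + 803/326 = -4965/√(961 + ¼) + 803/326 = -4965*2*√3845/3845 + 803/326 = -1986*√3845/769 + 803/326 = 803/326 - 1986*√3845/769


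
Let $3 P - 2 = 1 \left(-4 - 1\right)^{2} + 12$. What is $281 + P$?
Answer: $294$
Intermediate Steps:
$P = 13$ ($P = \frac{2}{3} + \frac{1 \left(-4 - 1\right)^{2} + 12}{3} = \frac{2}{3} + \frac{1 \left(-5\right)^{2} + 12}{3} = \frac{2}{3} + \frac{1 \cdot 25 + 12}{3} = \frac{2}{3} + \frac{25 + 12}{3} = \frac{2}{3} + \frac{1}{3} \cdot 37 = \frac{2}{3} + \frac{37}{3} = 13$)
$281 + P = 281 + 13 = 294$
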